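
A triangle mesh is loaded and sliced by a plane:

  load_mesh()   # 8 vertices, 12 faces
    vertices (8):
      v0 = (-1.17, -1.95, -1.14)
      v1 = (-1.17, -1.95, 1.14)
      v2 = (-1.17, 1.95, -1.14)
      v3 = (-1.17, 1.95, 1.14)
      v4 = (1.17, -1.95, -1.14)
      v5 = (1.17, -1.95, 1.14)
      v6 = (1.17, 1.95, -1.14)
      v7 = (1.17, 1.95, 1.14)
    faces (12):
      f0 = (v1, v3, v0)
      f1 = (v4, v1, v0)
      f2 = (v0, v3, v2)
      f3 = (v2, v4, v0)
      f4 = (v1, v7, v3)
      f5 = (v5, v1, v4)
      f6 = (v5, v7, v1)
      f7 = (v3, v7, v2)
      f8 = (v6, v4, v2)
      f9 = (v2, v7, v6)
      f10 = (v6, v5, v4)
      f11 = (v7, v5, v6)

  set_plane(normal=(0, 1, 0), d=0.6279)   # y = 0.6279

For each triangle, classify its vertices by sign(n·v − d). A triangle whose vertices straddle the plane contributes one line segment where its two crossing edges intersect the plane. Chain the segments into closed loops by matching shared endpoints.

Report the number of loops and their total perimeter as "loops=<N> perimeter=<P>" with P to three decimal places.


Straddling triangles (8 of 12):
  (v1,v3,v0) [-+-] → (-1.17, 0.6279, 1.14)–(-1.17, 0.6279, 0.36708)  len=0.7729
  (v0,v3,v2) [-++] → (-1.17, 0.6279, 0.36708)–(-1.17, 0.6279, -1.14)  len=1.5071
  (v2,v4,v0) [+--] → (-0.37674, 0.6279, -1.14)–(-1.17, 0.6279, -1.14)  len=0.7933
  (v1,v7,v3) [-++] → (0.37674, 0.6279, 1.14)–(-1.17, 0.6279, 1.14)  len=1.5467
  (v5,v7,v1) [-+-] → (1.17, 0.6279, 1.14)–(0.37674, 0.6279, 1.14)  len=0.7933
  (v6,v4,v2) [+-+] → (1.17, 0.6279, -1.14)–(-0.37674, 0.6279, -1.14)  len=1.5467
  (v6,v5,v4) [+--] → (1.17, 0.6279, -0.36708)–(1.17, 0.6279, -1.14)  len=0.7729
  (v7,v5,v6) [+-+] → (1.17, 0.6279, 1.14)–(1.17, 0.6279, -0.36708)  len=1.5071

Chained into 1 loop(s):
  loop 1: 8 segments, perimeter = 9.2400
Total perimeter = 9.240

loops=1 perimeter=9.240


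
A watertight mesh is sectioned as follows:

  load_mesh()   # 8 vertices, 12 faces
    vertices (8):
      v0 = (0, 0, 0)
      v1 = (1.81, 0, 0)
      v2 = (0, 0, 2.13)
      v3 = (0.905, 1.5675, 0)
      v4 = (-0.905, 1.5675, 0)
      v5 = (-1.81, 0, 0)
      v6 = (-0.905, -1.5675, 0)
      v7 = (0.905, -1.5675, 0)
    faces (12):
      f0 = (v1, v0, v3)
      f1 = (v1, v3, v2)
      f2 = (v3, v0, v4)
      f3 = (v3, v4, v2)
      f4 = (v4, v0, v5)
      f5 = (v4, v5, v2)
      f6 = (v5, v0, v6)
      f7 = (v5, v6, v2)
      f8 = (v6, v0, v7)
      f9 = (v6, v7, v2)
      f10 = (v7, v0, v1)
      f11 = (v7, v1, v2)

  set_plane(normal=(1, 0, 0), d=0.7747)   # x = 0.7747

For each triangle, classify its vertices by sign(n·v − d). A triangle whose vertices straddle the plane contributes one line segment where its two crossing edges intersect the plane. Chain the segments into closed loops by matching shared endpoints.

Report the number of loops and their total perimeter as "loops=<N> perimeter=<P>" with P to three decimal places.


loops=1 perimeter=7.141

Straddling triangles (8 of 12):
  (v1,v0,v3) [+-+] → (0.7747, 0, 0)–(0.7747, 1.34181, 0)  len=1.3418
  (v1,v3,v2) [++-] → (0.7747, 1.34181, 0.306673)–(0.7747, 0, 1.21834)  len=1.6222
  (v3,v0,v4) [+--] → (0.7747, 1.34181, 0)–(0.7747, 1.5675, 0)  len=0.2257
  (v3,v4,v2) [+--] → (0.7747, 1.5675, 0)–(0.7747, 1.34181, 0.306673)  len=0.3808
  (v6,v0,v7) [--+] → (0.7747, -1.34181, 0)–(0.7747, -1.5675, 0)  len=0.2257
  (v6,v7,v2) [-+-] → (0.7747, -1.5675, 0)–(0.7747, -1.34181, 0.306673)  len=0.3808
  (v7,v0,v1) [+-+] → (0.7747, -1.34181, 0)–(0.7747, 0, 0)  len=1.3418
  (v7,v1,v2) [++-] → (0.7747, 0, 1.21834)–(0.7747, -1.34181, 0.306673)  len=1.6222

Chained into 1 loop(s):
  loop 1: 8 segments, perimeter = 7.1410
Total perimeter = 7.141


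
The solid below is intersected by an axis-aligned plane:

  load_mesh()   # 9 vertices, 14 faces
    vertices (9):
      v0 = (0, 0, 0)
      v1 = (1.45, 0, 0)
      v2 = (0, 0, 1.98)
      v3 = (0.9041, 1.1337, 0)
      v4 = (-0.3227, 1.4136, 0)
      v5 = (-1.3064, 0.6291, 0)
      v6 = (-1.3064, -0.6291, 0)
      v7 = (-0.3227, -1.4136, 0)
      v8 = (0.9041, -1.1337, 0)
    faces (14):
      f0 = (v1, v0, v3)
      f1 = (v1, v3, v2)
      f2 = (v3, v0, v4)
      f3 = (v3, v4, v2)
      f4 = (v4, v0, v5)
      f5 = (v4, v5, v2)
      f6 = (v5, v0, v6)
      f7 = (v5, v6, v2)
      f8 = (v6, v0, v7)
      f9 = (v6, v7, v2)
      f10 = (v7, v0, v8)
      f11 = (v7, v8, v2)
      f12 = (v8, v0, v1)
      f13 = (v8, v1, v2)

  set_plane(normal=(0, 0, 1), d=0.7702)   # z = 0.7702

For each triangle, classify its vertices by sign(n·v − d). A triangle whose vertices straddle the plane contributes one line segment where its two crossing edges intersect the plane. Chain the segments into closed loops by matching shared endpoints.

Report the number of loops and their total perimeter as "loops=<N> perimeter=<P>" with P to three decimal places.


loops=1 perimeter=5.382

Straddling triangles (7 of 14):
  (v1,v3,v2) [--+] → (0.552414, 0.692702, 0.7702)–(0.885965, 0, 0.7702)  len=0.7688
  (v3,v4,v2) [--+] → (-0.197173, 0.863724, 0.7702)–(0.552414, 0.692702, 0.7702)  len=0.7688
  (v4,v5,v2) [--+] → (-0.798224, 0.384386, 0.7702)–(-0.197173, 0.863724, 0.7702)  len=0.7688
  (v5,v6,v2) [--+] → (-0.798224, -0.384386, 0.7702)–(-0.798224, 0.384386, 0.7702)  len=0.7688
  (v6,v7,v2) [--+] → (-0.197173, -0.863724, 0.7702)–(-0.798224, -0.384386, 0.7702)  len=0.7688
  (v7,v8,v2) [--+] → (0.552414, -0.692702, 0.7702)–(-0.197173, -0.863724, 0.7702)  len=0.7688
  (v8,v1,v2) [--+] → (0.885965, 0, 0.7702)–(0.552414, -0.692702, 0.7702)  len=0.7688

Chained into 1 loop(s):
  loop 1: 7 segments, perimeter = 5.3817
Total perimeter = 5.382


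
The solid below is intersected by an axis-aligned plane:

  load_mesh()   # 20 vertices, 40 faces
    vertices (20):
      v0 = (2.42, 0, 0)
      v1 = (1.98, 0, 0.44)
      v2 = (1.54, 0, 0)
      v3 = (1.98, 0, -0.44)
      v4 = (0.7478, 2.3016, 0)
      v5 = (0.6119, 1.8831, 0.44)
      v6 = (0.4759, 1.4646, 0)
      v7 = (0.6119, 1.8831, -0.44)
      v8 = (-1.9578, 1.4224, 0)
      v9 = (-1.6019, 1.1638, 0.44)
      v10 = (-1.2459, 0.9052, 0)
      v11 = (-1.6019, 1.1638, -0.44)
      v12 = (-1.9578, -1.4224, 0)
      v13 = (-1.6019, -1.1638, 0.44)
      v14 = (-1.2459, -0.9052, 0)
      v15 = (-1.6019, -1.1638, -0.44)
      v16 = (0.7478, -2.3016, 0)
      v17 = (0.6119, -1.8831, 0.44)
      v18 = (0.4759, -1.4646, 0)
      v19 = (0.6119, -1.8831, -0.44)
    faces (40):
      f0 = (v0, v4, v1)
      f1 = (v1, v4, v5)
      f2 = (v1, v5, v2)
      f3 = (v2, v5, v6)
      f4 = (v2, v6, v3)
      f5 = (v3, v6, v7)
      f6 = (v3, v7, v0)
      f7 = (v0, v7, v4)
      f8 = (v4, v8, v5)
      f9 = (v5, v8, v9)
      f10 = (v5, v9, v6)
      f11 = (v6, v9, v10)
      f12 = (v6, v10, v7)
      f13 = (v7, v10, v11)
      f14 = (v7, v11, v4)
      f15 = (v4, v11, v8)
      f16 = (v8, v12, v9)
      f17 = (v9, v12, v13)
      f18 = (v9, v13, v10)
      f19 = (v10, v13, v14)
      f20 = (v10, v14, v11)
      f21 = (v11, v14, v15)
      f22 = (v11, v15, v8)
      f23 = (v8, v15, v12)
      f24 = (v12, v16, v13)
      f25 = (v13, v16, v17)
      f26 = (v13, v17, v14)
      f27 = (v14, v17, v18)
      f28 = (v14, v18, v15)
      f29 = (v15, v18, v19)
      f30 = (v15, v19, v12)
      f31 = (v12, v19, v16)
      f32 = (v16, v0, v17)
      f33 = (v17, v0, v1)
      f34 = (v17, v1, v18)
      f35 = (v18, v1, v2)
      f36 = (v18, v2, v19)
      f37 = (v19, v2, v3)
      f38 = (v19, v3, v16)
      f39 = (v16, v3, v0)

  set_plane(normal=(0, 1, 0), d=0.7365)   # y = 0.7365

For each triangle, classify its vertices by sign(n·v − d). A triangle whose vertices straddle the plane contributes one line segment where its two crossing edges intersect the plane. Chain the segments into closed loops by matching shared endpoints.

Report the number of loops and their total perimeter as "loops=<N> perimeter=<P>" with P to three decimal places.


loops=2 perimeter=4.753

Straddling triangles (16 of 40):
  (v0,v4,v1) [-+-] → (1.8849, 0.7365, 0)–(1.5857, 0.7365, 0.299202)  len=0.4231
  (v1,v4,v5) [-++] → (1.5857, 0.7365, 0.299202)–(1.44492, 0.7365, 0.44)  len=0.1991
  (v1,v5,v2) [-+-] → (1.44492, 0.7365, 0.44)–(1.17701, 0.7365, 0.172089)  len=0.3789
  (v2,v5,v6) [-++] → (1.17701, 0.7365, 0.172089)–(1.0049, 0.7365, 0)  len=0.2434
  (v2,v6,v3) [-+-] → (1.0049, 0.7365, 0)–(1.22364, 0.7365, -0.218738)  len=0.3093
  (v3,v6,v7) [-++] → (1.22364, 0.7365, -0.218738)–(1.44492, 0.7365, -0.44)  len=0.3129
  (v3,v7,v0) [-+-] → (1.44492, 0.7365, -0.44)–(1.71283, 0.7365, -0.172089)  len=0.3789
  (v0,v7,v4) [-++] → (1.71283, 0.7365, -0.172089)–(1.8849, 0.7365, 0)  len=0.2434
  (v8,v12,v9) [+-+] → (-1.9578, 0.7365, 0)–(-1.6607, 0.7365, 0.367302)  len=0.4724
  (v9,v12,v13) [+--] → (-1.6607, 0.7365, 0.367302)–(-1.6019, 0.7365, 0.44)  len=0.0935
  (v9,v13,v10) [+-+] → (-1.6019, 0.7365, 0.44)–(-1.27493, 0.7365, 0.0358763)  len=0.5198
  (v10,v13,v14) [+--] → (-1.27493, 0.7365, 0.0358763)–(-1.2459, 0.7365, 0)  len=0.0461
  (v10,v14,v11) [+-+] → (-1.2459, 0.7365, 0)–(-1.52838, 0.7365, -0.349129)  len=0.4491
  (v11,v14,v15) [+--] → (-1.52838, 0.7365, -0.349129)–(-1.6019, 0.7365, -0.44)  len=0.1169
  (v11,v15,v8) [+-+] → (-1.6019, 0.7365, -0.44)–(-1.86341, 0.7365, -0.116695)  len=0.4158
  (v8,v15,v12) [+--] → (-1.86341, 0.7365, -0.116695)–(-1.9578, 0.7365, 0)  len=0.1501

Chained into 2 loop(s):
  loop 1: 8 segments, perimeter = 2.4890
  loop 2: 8 segments, perimeter = 2.2638
Total perimeter = 4.753


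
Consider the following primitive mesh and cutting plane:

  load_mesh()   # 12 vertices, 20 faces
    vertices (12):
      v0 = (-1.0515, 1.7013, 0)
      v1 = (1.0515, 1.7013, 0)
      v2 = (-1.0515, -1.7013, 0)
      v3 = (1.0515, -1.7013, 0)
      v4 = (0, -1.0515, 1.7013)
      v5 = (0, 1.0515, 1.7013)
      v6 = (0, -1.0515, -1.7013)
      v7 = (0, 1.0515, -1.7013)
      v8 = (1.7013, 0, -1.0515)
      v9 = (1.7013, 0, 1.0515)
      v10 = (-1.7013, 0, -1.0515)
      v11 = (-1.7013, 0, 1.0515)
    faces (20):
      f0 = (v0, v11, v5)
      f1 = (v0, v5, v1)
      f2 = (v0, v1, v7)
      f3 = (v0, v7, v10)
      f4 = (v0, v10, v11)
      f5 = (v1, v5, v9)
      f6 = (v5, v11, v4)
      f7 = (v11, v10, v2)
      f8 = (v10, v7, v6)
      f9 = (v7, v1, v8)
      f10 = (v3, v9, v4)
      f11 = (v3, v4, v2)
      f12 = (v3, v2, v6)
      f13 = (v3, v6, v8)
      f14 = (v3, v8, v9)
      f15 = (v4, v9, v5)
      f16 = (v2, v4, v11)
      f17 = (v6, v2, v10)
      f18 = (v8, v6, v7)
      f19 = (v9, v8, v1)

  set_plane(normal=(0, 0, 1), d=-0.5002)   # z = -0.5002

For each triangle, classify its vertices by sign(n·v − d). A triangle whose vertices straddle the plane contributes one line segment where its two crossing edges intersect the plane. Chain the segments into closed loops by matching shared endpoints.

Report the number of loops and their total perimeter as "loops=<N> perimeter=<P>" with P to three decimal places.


Straddling triangles (10 of 20):
  (v0,v1,v7) [++-] → (0.742348, 1.51025, -0.5002)–(-0.742348, 1.51025, -0.5002)  len=1.4847
  (v0,v7,v10) [+--] → (-0.742348, 1.51025, -0.5002)–(-1.36061, 0.891989, -0.5002)  len=0.8744
  (v0,v10,v11) [+-+] → (-1.36061, 0.891989, -0.5002)–(-1.7013, 0, -0.5002)  len=0.9548
  (v11,v10,v2) [+-+] → (-1.7013, 0, -0.5002)–(-1.36061, -0.891989, -0.5002)  len=0.9548
  (v7,v1,v8) [-+-] → (0.742348, 1.51025, -0.5002)–(1.36061, 0.891989, -0.5002)  len=0.8744
  (v3,v2,v6) [++-] → (-0.742348, -1.51025, -0.5002)–(0.742348, -1.51025, -0.5002)  len=1.4847
  (v3,v6,v8) [+--] → (0.742348, -1.51025, -0.5002)–(1.36061, -0.891989, -0.5002)  len=0.8744
  (v3,v8,v9) [+-+] → (1.36061, -0.891989, -0.5002)–(1.7013, 0, -0.5002)  len=0.9548
  (v6,v2,v10) [-+-] → (-0.742348, -1.51025, -0.5002)–(-1.36061, -0.891989, -0.5002)  len=0.8744
  (v9,v8,v1) [+-+] → (1.7013, 0, -0.5002)–(1.36061, 0.891989, -0.5002)  len=0.9548

Chained into 1 loop(s):
  loop 1: 10 segments, perimeter = 10.2862
Total perimeter = 10.286

loops=1 perimeter=10.286


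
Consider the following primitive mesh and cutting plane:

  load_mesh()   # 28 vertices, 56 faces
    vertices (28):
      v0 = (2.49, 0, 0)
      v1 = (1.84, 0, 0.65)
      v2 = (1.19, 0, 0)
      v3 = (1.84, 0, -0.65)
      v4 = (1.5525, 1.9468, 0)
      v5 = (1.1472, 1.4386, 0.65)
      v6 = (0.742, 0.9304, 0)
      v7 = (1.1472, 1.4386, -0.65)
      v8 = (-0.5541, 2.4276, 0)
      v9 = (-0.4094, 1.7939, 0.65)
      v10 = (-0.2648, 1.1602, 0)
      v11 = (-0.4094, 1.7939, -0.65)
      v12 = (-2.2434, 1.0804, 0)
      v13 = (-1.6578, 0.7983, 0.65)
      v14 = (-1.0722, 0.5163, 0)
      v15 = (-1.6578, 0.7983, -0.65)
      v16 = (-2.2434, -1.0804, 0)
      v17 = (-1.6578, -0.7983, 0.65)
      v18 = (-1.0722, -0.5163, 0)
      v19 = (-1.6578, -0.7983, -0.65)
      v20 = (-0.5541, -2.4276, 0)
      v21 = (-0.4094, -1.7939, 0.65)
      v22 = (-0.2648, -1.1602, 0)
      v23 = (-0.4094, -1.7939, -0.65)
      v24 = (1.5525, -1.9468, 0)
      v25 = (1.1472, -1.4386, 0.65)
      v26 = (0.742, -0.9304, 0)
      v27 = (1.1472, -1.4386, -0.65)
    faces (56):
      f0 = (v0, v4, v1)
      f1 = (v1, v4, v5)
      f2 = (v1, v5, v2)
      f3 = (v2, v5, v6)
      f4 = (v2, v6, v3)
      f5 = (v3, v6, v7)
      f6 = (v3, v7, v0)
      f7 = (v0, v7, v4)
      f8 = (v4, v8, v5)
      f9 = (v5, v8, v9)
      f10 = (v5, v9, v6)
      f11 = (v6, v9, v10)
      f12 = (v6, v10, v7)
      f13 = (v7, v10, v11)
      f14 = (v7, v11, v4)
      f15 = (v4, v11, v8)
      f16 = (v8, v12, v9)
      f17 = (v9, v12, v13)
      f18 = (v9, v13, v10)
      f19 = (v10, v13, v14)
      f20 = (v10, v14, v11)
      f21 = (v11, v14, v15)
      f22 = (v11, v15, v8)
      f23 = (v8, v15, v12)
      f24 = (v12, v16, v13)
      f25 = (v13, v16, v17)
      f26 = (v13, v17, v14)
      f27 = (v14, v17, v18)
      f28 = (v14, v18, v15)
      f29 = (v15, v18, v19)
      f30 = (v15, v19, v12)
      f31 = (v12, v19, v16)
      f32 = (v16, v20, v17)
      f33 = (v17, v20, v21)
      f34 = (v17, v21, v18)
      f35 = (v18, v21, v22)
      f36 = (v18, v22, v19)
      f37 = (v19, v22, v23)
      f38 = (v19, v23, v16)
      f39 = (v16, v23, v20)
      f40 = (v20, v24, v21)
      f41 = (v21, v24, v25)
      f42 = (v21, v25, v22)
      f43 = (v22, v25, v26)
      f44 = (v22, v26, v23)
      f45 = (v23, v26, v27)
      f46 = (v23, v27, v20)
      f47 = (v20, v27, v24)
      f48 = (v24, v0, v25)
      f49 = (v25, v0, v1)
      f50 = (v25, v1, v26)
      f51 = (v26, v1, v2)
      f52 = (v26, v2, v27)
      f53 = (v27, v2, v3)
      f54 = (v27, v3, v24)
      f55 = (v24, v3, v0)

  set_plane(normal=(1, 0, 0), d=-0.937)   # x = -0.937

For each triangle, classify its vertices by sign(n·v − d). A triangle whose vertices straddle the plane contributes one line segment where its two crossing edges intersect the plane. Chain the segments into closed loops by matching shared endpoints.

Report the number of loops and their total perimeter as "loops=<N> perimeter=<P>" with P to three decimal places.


loops=2 perimeter=7.934

Straddling triangles (16 of 56):
  (v8,v12,v9) [+-+] → (-0.937, 2.12224, 0)–(-0.937, 1.58864, 0.46301)  len=0.7065
  (v9,v12,v13) [+--] → (-0.937, 1.58864, 0.46301)–(-0.937, 1.37314, 0.65)  len=0.2853
  (v9,v13,v10) [+-+] → (-0.937, 1.37314, 0.65)–(-0.937, 0.985563, 0.313661)  len=0.5132
  (v10,v13,v14) [+--] → (-0.937, 0.985563, 0.313661)–(-0.937, 0.624122, 0)  len=0.4786
  (v10,v14,v11) [+-+] → (-0.937, 0.624122, 0)–(-0.937, 0.776909, -0.132589)  len=0.2023
  (v11,v14,v15) [+--] → (-0.937, 0.776909, -0.132589)–(-0.937, 1.37314, -0.65)  len=0.7894
  (v11,v15,v8) [+-+] → (-0.937, 1.37314, -0.65)–(-0.937, 1.86236, -0.225501)  len=0.6477
  (v8,v15,v12) [+--] → (-0.937, 1.86236, -0.225501)–(-0.937, 2.12224, 0)  len=0.3441
  (v16,v20,v17) [-+-] → (-0.937, -2.12224, 0)–(-0.937, -1.86236, 0.225501)  len=0.3441
  (v17,v20,v21) [-++] → (-0.937, -1.86236, 0.225501)–(-0.937, -1.37314, 0.65)  len=0.6477
  (v17,v21,v18) [-+-] → (-0.937, -1.37314, 0.65)–(-0.937, -0.776909, 0.132589)  len=0.7894
  (v18,v21,v22) [-++] → (-0.937, -0.776909, 0.132589)–(-0.937, -0.624122, 0)  len=0.2023
  (v18,v22,v19) [-+-] → (-0.937, -0.624122, 0)–(-0.937, -0.985563, -0.313661)  len=0.4786
  (v19,v22,v23) [-++] → (-0.937, -0.985563, -0.313661)–(-0.937, -1.37314, -0.65)  len=0.5132
  (v19,v23,v16) [-+-] → (-0.937, -1.37314, -0.65)–(-0.937, -1.58864, -0.46301)  len=0.2853
  (v16,v23,v20) [-++] → (-0.937, -1.58864, -0.46301)–(-0.937, -2.12224, 0)  len=0.7065

Chained into 2 loop(s):
  loop 1: 8 segments, perimeter = 3.9670
  loop 2: 8 segments, perimeter = 3.9670
Total perimeter = 7.934


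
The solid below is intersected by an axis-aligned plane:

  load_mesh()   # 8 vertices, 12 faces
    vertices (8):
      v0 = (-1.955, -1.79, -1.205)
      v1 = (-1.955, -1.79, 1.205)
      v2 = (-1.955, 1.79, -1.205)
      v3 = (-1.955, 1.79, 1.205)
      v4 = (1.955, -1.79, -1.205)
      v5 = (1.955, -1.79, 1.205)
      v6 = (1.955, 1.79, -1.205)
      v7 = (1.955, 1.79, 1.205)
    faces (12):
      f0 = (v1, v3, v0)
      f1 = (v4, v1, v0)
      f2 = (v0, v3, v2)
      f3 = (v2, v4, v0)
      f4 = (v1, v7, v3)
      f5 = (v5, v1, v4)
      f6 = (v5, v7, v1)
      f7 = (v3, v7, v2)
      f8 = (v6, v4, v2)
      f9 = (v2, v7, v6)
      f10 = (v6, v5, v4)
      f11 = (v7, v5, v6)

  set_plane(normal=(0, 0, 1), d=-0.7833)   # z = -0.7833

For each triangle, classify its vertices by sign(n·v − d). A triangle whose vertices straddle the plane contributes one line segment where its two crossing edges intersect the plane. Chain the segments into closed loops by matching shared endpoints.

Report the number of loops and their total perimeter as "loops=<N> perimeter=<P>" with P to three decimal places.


Straddling triangles (8 of 12):
  (v1,v3,v0) [++-] → (-1.955, -1.16357, -0.7833)–(-1.955, -1.79, -0.7833)  len=0.6264
  (v4,v1,v0) [-+-] → (1.27083, -1.79, -0.7833)–(-1.955, -1.79, -0.7833)  len=3.2258
  (v0,v3,v2) [-+-] → (-1.955, -1.16357, -0.7833)–(-1.955, 1.79, -0.7833)  len=2.9536
  (v5,v1,v4) [++-] → (1.27083, -1.79, -0.7833)–(1.955, -1.79, -0.7833)  len=0.6842
  (v3,v7,v2) [++-] → (-1.27083, 1.79, -0.7833)–(-1.955, 1.79, -0.7833)  len=0.6842
  (v2,v7,v6) [-+-] → (-1.27083, 1.79, -0.7833)–(1.955, 1.79, -0.7833)  len=3.2258
  (v6,v5,v4) [-+-] → (1.955, 1.16357, -0.7833)–(1.955, -1.79, -0.7833)  len=2.9536
  (v7,v5,v6) [++-] → (1.955, 1.16357, -0.7833)–(1.955, 1.79, -0.7833)  len=0.6264

Chained into 1 loop(s):
  loop 1: 8 segments, perimeter = 14.9800
Total perimeter = 14.980

loops=1 perimeter=14.980


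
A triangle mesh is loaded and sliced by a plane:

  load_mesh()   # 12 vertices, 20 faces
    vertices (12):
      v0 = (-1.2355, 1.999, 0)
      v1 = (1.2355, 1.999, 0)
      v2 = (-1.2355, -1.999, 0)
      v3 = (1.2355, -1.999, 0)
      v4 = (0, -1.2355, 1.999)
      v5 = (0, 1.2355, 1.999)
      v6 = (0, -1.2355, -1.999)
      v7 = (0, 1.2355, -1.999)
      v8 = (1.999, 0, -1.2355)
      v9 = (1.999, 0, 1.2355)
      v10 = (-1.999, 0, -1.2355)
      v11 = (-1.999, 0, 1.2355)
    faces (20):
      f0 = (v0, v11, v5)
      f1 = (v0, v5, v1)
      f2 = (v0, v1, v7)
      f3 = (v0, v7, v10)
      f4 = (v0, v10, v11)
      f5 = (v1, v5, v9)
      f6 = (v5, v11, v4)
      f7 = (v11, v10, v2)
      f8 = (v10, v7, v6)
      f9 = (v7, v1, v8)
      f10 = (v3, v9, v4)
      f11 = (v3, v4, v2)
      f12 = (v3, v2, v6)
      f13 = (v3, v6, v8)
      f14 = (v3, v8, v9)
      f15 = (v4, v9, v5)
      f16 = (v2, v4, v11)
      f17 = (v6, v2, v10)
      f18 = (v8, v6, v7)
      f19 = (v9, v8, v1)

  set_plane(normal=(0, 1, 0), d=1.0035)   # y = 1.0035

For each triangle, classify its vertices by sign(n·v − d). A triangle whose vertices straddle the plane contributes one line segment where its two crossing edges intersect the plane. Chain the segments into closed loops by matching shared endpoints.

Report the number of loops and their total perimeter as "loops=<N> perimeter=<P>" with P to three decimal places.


Straddling triangles (10 of 20):
  (v0,v11,v5) [+-+] → (-1.61572, 1.0035, 0.615278)–(-0.375369, 1.0035, 1.85563)  len=1.7541
  (v0,v7,v10) [++-] → (-0.375369, 1.0035, -1.85563)–(-1.61572, 1.0035, -0.615278)  len=1.7541
  (v0,v10,v11) [+--] → (-1.61572, 1.0035, -0.615278)–(-1.61572, 1.0035, 0.615278)  len=1.2306
  (v1,v5,v9) [++-] → (0.375369, 1.0035, 1.85563)–(1.61572, 1.0035, 0.615278)  len=1.7541
  (v5,v11,v4) [+--] → (-0.375369, 1.0035, 1.85563)–(0, 1.0035, 1.999)  len=0.4018
  (v10,v7,v6) [-+-] → (-0.375369, 1.0035, -1.85563)–(0, 1.0035, -1.999)  len=0.4018
  (v7,v1,v8) [++-] → (1.61572, 1.0035, -0.615278)–(0.375369, 1.0035, -1.85563)  len=1.7541
  (v4,v9,v5) [--+] → (0.375369, 1.0035, 1.85563)–(0, 1.0035, 1.999)  len=0.4018
  (v8,v6,v7) [--+] → (0, 1.0035, -1.999)–(0.375369, 1.0035, -1.85563)  len=0.4018
  (v9,v8,v1) [--+] → (1.61572, 1.0035, -0.615278)–(1.61572, 1.0035, 0.615278)  len=1.2306

Chained into 1 loop(s):
  loop 1: 10 segments, perimeter = 11.0849
Total perimeter = 11.085

loops=1 perimeter=11.085


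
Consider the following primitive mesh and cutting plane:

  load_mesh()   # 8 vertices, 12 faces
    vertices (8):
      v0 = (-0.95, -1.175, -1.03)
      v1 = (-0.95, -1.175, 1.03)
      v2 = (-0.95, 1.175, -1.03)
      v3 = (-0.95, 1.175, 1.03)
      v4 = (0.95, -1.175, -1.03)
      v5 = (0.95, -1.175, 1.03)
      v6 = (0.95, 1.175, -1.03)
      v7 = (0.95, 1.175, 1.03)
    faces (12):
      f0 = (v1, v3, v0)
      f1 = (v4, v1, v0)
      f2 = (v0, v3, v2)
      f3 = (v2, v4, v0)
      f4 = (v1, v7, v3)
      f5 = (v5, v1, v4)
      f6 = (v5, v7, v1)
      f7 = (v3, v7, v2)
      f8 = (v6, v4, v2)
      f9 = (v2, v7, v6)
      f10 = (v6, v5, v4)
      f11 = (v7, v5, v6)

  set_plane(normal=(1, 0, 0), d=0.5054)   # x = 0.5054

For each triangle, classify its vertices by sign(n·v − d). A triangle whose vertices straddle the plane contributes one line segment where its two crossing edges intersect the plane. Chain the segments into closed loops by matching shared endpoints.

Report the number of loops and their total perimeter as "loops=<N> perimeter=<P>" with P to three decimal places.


loops=1 perimeter=8.820

Straddling triangles (8 of 12):
  (v4,v1,v0) [+--] → (0.5054, -1.175, -0.54796)–(0.5054, -1.175, -1.03)  len=0.4820
  (v2,v4,v0) [-+-] → (0.5054, -0.6251, -1.03)–(0.5054, -1.175, -1.03)  len=0.5499
  (v1,v7,v3) [-+-] → (0.5054, 0.6251, 1.03)–(0.5054, 1.175, 1.03)  len=0.5499
  (v5,v1,v4) [+-+] → (0.5054, -1.175, 1.03)–(0.5054, -1.175, -0.54796)  len=1.5780
  (v5,v7,v1) [++-] → (0.5054, 0.6251, 1.03)–(0.5054, -1.175, 1.03)  len=1.8001
  (v3,v7,v2) [-+-] → (0.5054, 1.175, 1.03)–(0.5054, 1.175, 0.54796)  len=0.4820
  (v6,v4,v2) [++-] → (0.5054, -0.6251, -1.03)–(0.5054, 1.175, -1.03)  len=1.8001
  (v2,v7,v6) [-++] → (0.5054, 1.175, 0.54796)–(0.5054, 1.175, -1.03)  len=1.5780

Chained into 1 loop(s):
  loop 1: 8 segments, perimeter = 8.8200
Total perimeter = 8.820


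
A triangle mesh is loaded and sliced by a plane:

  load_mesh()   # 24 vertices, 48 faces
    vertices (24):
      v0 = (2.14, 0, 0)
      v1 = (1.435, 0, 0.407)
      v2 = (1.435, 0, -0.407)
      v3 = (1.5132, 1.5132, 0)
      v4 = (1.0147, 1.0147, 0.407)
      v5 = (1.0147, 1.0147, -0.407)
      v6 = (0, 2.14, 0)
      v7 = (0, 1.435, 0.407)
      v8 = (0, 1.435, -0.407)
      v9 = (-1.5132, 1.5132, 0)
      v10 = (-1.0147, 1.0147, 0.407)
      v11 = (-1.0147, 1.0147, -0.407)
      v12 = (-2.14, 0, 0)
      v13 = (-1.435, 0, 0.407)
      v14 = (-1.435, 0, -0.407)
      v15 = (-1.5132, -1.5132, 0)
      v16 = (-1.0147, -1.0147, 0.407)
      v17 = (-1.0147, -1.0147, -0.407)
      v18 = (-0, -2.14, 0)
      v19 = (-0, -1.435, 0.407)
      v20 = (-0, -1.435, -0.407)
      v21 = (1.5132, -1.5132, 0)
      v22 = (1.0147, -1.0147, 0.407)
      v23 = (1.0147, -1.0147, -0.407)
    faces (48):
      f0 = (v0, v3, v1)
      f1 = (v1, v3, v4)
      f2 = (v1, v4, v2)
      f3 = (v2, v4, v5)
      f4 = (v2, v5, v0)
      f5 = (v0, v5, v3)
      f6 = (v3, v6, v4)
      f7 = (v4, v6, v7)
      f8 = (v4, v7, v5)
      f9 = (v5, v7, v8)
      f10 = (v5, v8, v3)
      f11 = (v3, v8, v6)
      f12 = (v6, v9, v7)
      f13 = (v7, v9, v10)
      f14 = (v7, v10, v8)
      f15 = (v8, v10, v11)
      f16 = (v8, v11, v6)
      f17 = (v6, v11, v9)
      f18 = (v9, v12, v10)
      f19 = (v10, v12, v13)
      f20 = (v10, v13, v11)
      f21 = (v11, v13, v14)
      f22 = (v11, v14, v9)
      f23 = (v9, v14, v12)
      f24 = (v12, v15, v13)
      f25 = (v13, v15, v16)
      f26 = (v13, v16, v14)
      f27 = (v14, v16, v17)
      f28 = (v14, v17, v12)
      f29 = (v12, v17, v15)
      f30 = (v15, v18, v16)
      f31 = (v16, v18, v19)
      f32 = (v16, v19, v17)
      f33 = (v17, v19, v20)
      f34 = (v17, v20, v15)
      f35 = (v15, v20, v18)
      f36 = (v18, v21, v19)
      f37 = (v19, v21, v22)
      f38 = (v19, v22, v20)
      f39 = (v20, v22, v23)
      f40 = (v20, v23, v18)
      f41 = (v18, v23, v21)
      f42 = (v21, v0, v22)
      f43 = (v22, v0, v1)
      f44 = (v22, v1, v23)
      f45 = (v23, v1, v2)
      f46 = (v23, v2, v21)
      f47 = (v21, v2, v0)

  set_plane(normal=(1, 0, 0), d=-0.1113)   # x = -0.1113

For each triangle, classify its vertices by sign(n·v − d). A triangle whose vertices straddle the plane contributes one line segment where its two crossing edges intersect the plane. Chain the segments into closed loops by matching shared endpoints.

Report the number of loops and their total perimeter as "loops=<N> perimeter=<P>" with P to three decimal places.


loops=2 perimeter=4.884

Straddling triangles (12 of 48):
  (v6,v9,v7) [+-+] → (-0.1113, 2.0939, 0)–(-0.1113, 1.44075, 0.377064)  len=0.7542
  (v7,v9,v10) [+--] → (-0.1113, 1.44075, 0.377064)–(-0.1113, 1.3889, 0.407)  len=0.0599
  (v7,v10,v8) [+-+] → (-0.1113, 1.3889, 0.407)–(-0.1113, 1.3889, -0.317714)  len=0.7247
  (v8,v10,v11) [+--] → (-0.1113, 1.3889, -0.317714)–(-0.1113, 1.3889, -0.407)  len=0.0893
  (v8,v11,v6) [+-+] → (-0.1113, 1.3889, -0.407)–(-0.1113, 2.01657, -0.0446429)  len=0.7248
  (v6,v11,v9) [+--] → (-0.1113, 2.01657, -0.0446429)–(-0.1113, 2.0939, 0)  len=0.0893
  (v15,v18,v16) [-+-] → (-0.1113, -2.0939, 0)–(-0.1113, -2.01657, 0.0446429)  len=0.0893
  (v16,v18,v19) [-++] → (-0.1113, -2.01657, 0.0446429)–(-0.1113, -1.3889, 0.407)  len=0.7248
  (v16,v19,v17) [-+-] → (-0.1113, -1.3889, 0.407)–(-0.1113, -1.3889, 0.317714)  len=0.0893
  (v17,v19,v20) [-++] → (-0.1113, -1.3889, 0.317714)–(-0.1113, -1.3889, -0.407)  len=0.7247
  (v17,v20,v15) [-+-] → (-0.1113, -1.3889, -0.407)–(-0.1113, -1.44075, -0.377064)  len=0.0599
  (v15,v20,v18) [-++] → (-0.1113, -1.44075, -0.377064)–(-0.1113, -2.0939, 0)  len=0.7542

Chained into 2 loop(s):
  loop 1: 6 segments, perimeter = 2.4421
  loop 2: 6 segments, perimeter = 2.4421
Total perimeter = 4.884


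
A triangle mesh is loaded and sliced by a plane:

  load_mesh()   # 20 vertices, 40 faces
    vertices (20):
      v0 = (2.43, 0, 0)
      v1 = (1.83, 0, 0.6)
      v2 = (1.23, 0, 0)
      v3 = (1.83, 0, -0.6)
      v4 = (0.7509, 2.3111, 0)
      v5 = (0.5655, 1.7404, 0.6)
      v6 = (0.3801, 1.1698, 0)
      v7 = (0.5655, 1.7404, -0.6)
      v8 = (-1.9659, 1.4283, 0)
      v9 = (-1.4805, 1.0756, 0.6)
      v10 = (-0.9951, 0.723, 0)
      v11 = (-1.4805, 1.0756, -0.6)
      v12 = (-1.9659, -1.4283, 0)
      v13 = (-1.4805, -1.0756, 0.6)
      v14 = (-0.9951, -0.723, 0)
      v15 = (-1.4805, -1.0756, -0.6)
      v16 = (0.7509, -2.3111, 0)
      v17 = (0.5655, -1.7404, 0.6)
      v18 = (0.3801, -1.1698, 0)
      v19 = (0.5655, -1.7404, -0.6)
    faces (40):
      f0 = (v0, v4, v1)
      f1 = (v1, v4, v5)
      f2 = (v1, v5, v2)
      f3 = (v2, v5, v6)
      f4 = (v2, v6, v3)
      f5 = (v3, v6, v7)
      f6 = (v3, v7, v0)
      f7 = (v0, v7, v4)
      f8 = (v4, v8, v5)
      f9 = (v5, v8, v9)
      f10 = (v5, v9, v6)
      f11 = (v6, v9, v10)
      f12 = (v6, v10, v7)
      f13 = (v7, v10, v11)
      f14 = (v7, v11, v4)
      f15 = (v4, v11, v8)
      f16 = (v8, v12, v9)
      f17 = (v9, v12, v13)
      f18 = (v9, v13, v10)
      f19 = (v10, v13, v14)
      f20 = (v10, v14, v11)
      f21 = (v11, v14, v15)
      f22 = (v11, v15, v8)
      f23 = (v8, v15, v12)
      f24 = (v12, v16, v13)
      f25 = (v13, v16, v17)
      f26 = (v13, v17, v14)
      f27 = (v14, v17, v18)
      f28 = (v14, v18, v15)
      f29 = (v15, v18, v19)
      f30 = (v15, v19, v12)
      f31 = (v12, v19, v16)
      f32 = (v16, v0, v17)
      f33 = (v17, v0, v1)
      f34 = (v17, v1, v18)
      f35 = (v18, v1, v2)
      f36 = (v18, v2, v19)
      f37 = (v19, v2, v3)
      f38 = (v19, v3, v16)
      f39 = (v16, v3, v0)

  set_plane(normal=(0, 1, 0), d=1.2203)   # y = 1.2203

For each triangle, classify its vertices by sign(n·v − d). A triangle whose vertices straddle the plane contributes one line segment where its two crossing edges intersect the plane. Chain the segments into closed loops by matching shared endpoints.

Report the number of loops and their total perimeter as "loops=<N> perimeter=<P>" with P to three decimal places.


loops=1 perimeter=8.599

Straddling triangles (16 of 40):
  (v0,v4,v1) [-+-] → (1.54341, 1.2203, 0)–(1.26022, 1.2203, 0.28319)  len=0.4005
  (v1,v4,v5) [-++] → (1.26022, 1.2203, 0.28319)–(0.943382, 1.2203, 0.6)  len=0.4481
  (v1,v5,v2) [-+-] → (0.943382, 1.2203, 0.6)–(0.764079, 1.2203, 0.420696)  len=0.2536
  (v2,v5,v6) [-+-] → (0.764079, 1.2203, 0.420696)–(0.396509, 1.2203, 0.053102)  len=0.5198
  (v3,v6,v7) [--+] → (0.396509, 1.2203, -0.053102)–(0.943382, 1.2203, -0.6)  len=0.7734
  (v3,v7,v0) [-+-] → (0.943382, 1.2203, -0.6)–(1.12269, 1.2203, -0.420696)  len=0.2536
  (v0,v7,v4) [-++] → (1.12269, 1.2203, -0.420696)–(1.54341, 1.2203, 0)  len=0.5950
  (v5,v8,v9) [++-] → (-1.67964, 1.2203, 0.353842)–(-1.03517, 1.2203, 0.6)  len=0.6899
  (v5,v9,v6) [+--] → (-1.03517, 1.2203, 0.6)–(0.396509, 1.2203, 0.053102)  len=1.5326
  (v6,v10,v7) [--+] → (-0.232287, 1.2203, -0.293277)–(0.396509, 1.2203, -0.053102)  len=0.6731
  (v7,v10,v11) [+--] → (-0.232287, 1.2203, -0.293277)–(-1.03517, 1.2203, -0.6)  len=0.8595
  (v7,v11,v4) [+-+] → (-1.03517, 1.2203, -0.6)–(-1.21916, 1.2203, -0.529729)  len=0.1970
  (v4,v11,v8) [+-+] → (-1.21916, 1.2203, -0.529729)–(-1.67964, 1.2203, -0.353842)  len=0.4929
  (v8,v12,v9) [+--] → (-1.9659, 1.2203, 0)–(-1.67964, 1.2203, 0.353842)  len=0.4551
  (v11,v15,v8) [--+] → (-1.92558, 1.2203, -0.0498422)–(-1.67964, 1.2203, -0.353842)  len=0.3910
  (v8,v15,v12) [+--] → (-1.92558, 1.2203, -0.0498422)–(-1.9659, 1.2203, 0)  len=0.0641

Chained into 1 loop(s):
  loop 1: 16 segments, perimeter = 8.5991
Total perimeter = 8.599


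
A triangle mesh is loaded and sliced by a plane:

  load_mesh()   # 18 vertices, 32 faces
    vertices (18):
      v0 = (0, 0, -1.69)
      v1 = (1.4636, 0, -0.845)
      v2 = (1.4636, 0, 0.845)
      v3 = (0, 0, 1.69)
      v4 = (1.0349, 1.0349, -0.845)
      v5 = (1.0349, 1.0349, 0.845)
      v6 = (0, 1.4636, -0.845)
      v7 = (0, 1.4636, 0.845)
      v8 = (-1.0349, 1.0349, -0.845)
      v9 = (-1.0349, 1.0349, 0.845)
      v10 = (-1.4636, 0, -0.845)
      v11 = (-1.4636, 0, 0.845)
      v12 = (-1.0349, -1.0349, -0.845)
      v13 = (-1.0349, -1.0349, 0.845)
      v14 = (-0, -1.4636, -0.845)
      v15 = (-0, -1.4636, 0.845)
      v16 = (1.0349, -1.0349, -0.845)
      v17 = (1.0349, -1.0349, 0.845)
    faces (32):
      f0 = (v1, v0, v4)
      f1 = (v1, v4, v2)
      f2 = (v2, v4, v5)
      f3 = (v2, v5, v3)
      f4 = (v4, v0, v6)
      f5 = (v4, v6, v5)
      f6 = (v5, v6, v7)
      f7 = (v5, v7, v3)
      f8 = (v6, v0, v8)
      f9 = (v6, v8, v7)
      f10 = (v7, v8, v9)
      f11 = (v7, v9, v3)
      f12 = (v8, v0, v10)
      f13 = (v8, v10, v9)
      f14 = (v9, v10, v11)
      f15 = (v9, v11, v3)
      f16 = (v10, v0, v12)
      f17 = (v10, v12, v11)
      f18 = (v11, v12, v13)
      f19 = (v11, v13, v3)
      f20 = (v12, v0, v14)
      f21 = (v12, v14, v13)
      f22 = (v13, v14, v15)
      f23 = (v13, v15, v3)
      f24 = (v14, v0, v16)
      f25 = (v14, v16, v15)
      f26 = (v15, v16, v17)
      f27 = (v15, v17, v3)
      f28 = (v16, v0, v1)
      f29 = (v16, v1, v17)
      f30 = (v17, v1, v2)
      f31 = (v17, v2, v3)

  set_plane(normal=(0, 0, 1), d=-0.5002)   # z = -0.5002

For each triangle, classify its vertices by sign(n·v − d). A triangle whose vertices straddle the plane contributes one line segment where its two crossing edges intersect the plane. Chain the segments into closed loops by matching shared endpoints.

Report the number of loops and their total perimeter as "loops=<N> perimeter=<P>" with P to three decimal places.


Straddling triangles (16 of 32):
  (v1,v4,v2) [--+] → (1.12236, 0.823756, -0.5002)–(1.4636, 0, -0.5002)  len=0.8916
  (v2,v4,v5) [+-+] → (1.12236, 0.823756, -0.5002)–(1.0349, 1.0349, -0.5002)  len=0.2285
  (v4,v6,v5) [--+] → (0.211144, 1.37614, -0.5002)–(1.0349, 1.0349, -0.5002)  len=0.8916
  (v5,v6,v7) [+-+] → (0.211144, 1.37614, -0.5002)–(0, 1.4636, -0.5002)  len=0.2285
  (v6,v8,v7) [--+] → (-0.823756, 1.12236, -0.5002)–(0, 1.4636, -0.5002)  len=0.8916
  (v7,v8,v9) [+-+] → (-0.823756, 1.12236, -0.5002)–(-1.0349, 1.0349, -0.5002)  len=0.2285
  (v8,v10,v9) [--+] → (-1.37614, 0.211144, -0.5002)–(-1.0349, 1.0349, -0.5002)  len=0.8916
  (v9,v10,v11) [+-+] → (-1.37614, 0.211144, -0.5002)–(-1.4636, 0, -0.5002)  len=0.2285
  (v10,v12,v11) [--+] → (-1.12236, -0.823756, -0.5002)–(-1.4636, 0, -0.5002)  len=0.8916
  (v11,v12,v13) [+-+] → (-1.12236, -0.823756, -0.5002)–(-1.0349, -1.0349, -0.5002)  len=0.2285
  (v12,v14,v13) [--+] → (-0.211144, -1.37614, -0.5002)–(-1.0349, -1.0349, -0.5002)  len=0.8916
  (v13,v14,v15) [+-+] → (-0.211144, -1.37614, -0.5002)–(0, -1.4636, -0.5002)  len=0.2285
  (v14,v16,v15) [--+] → (0.823756, -1.12236, -0.5002)–(0, -1.4636, -0.5002)  len=0.8916
  (v15,v16,v17) [+-+] → (0.823756, -1.12236, -0.5002)–(1.0349, -1.0349, -0.5002)  len=0.2285
  (v16,v1,v17) [--+] → (1.37614, -0.211144, -0.5002)–(1.0349, -1.0349, -0.5002)  len=0.8916
  (v17,v1,v2) [+-+] → (1.37614, -0.211144, -0.5002)–(1.4636, 0, -0.5002)  len=0.2285

Chained into 1 loop(s):
  loop 1: 16 segments, perimeter = 8.9614
Total perimeter = 8.961

loops=1 perimeter=8.961


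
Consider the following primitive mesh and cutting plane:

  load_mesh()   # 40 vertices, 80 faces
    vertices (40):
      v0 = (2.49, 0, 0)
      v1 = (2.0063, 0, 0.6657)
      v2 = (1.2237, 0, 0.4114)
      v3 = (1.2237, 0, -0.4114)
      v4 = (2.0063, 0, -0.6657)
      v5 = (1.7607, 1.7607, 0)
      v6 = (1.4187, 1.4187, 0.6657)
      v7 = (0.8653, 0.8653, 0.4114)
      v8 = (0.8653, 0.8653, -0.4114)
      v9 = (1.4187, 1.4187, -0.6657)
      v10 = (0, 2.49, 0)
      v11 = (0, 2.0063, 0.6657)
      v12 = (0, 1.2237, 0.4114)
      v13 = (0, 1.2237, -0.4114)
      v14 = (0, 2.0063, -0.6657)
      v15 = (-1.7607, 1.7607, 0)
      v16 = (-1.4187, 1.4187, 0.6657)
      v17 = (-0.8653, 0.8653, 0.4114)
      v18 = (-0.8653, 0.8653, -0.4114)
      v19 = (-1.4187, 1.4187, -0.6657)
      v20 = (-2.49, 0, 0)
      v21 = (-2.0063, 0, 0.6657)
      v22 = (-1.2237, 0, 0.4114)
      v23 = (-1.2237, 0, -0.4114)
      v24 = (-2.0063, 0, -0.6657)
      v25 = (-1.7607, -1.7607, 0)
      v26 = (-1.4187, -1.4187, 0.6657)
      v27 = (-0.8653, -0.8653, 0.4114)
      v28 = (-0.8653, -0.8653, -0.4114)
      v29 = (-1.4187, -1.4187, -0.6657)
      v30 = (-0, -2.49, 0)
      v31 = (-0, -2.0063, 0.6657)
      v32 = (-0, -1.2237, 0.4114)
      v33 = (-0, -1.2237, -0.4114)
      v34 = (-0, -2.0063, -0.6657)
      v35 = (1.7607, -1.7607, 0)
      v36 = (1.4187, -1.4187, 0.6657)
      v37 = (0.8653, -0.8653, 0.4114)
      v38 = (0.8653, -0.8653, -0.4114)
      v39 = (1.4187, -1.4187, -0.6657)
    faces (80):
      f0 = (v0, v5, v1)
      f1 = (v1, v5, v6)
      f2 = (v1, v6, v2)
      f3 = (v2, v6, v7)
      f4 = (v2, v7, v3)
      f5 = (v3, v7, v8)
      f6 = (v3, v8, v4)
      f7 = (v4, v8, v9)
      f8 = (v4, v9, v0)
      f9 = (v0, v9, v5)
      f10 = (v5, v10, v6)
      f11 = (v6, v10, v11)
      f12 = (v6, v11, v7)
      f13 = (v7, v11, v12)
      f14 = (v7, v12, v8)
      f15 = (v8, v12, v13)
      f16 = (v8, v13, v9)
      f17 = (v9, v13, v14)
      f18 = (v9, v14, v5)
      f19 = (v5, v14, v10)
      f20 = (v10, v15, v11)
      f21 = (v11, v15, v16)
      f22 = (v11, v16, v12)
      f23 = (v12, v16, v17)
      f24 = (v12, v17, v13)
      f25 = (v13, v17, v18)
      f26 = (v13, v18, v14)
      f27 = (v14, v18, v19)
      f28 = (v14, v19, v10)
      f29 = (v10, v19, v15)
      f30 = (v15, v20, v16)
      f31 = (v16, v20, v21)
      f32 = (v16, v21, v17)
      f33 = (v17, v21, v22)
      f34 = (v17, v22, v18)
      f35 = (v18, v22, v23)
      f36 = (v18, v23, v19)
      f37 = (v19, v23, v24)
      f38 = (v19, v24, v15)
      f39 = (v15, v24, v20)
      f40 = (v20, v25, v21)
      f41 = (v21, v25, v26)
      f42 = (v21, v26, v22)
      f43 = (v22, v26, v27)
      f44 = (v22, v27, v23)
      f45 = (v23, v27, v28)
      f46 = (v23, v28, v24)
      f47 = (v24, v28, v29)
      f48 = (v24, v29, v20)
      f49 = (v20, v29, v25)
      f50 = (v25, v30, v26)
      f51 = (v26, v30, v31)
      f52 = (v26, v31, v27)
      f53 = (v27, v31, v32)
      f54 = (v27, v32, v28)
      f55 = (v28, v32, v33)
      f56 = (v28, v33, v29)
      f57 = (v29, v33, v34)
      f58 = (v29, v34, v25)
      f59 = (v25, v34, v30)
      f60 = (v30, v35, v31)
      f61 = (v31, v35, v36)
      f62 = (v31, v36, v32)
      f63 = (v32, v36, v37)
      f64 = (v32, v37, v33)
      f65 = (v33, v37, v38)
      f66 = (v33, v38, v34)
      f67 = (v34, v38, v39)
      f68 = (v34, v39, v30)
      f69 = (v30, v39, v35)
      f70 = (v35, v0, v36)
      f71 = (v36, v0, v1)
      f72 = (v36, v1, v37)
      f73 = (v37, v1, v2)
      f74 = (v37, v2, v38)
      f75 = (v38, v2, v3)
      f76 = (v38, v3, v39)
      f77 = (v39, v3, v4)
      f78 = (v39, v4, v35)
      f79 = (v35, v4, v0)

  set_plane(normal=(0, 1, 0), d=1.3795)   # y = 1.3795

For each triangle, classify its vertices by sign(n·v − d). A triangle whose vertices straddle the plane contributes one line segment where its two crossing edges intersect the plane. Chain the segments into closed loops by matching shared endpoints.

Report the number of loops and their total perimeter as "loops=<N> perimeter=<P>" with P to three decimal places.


loops=1 perimeter=9.092

Straddling triangles (22 of 80):
  (v0,v5,v1) [-+-] → (1.9186, 1.3795, 0)–(1.81387, 1.3795, 0.144127)  len=0.1782
  (v1,v5,v6) [-++] → (1.81387, 1.3795, 0.144127)–(1.43494, 1.3795, 0.6657)  len=0.6447
  (v1,v6,v2) [-+-] → (1.43494, 1.3795, 0.6657)–(1.41331, 1.3795, 0.658673)  len=0.0227
  (v2,v6,v7) [-+-] → (1.41331, 1.3795, 0.658673)–(1.3795, 1.3795, 0.647687)  len=0.0356
  (v4,v8,v9) [--+] → (1.3795, 1.3795, -0.647687)–(1.43494, 1.3795, -0.6657)  len=0.0583
  (v4,v9,v0) [-+-] → (1.43494, 1.3795, -0.6657)–(1.4483, 1.3795, -0.647306)  len=0.0227
  (v0,v9,v5) [-++] → (1.4483, 1.3795, -0.647306)–(1.9186, 1.3795, 0)  len=0.8001
  (v6,v11,v7) [++-] → (0.475346, 1.3795, 0.526002)–(1.3795, 1.3795, 0.647687)  len=0.9123
  (v7,v11,v12) [-+-] → (0.475346, 1.3795, 0.526002)–(0, 1.3795, 0.462026)  len=0.4796
  (v8,v13,v9) [--+] → (1.1335, 1.3795, -0.614579)–(1.3795, 1.3795, -0.647687)  len=0.2482
  (v9,v13,v14) [+-+] → (1.1335, 1.3795, -0.614579)–(0, 1.3795, -0.462026)  len=1.1437
  (v11,v16,v12) [++-] → (-1.1335, 1.3795, 0.614579)–(0, 1.3795, 0.462026)  len=1.1437
  (v12,v16,v17) [-+-] → (-1.1335, 1.3795, 0.614579)–(-1.3795, 1.3795, 0.647687)  len=0.2482
  (v13,v18,v14) [--+] → (-0.475346, 1.3795, -0.526002)–(0, 1.3795, -0.462026)  len=0.4796
  (v14,v18,v19) [+-+] → (-0.475346, 1.3795, -0.526002)–(-1.3795, 1.3795, -0.647687)  len=0.9123
  (v15,v20,v16) [+-+] → (-1.9186, 1.3795, 0)–(-1.4483, 1.3795, 0.647306)  len=0.8001
  (v16,v20,v21) [+--] → (-1.4483, 1.3795, 0.647306)–(-1.43494, 1.3795, 0.6657)  len=0.0227
  (v16,v21,v17) [+--] → (-1.43494, 1.3795, 0.6657)–(-1.3795, 1.3795, 0.647687)  len=0.0583
  (v18,v23,v19) [--+] → (-1.41331, 1.3795, -0.658673)–(-1.3795, 1.3795, -0.647687)  len=0.0356
  (v19,v23,v24) [+--] → (-1.41331, 1.3795, -0.658673)–(-1.43494, 1.3795, -0.6657)  len=0.0227
  (v19,v24,v15) [+-+] → (-1.43494, 1.3795, -0.6657)–(-1.81387, 1.3795, -0.144127)  len=0.6447
  (v15,v24,v20) [+--] → (-1.81387, 1.3795, -0.144127)–(-1.9186, 1.3795, 0)  len=0.1782

Chained into 1 loop(s):
  loop 1: 22 segments, perimeter = 9.0923
Total perimeter = 9.092
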